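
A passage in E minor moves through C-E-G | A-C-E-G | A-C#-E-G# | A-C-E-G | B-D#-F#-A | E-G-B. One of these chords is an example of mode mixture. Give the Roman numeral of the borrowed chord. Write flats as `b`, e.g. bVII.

IVmaj7

The diatonic triads in E minor (with V from harmonic minor) are Em, F#dim, G, Am, B, C, D. C–E–G = C, A–C–E–G = Am7, B–D#–F#–A = B7 and E–G–B = Em all belong to that set. A–C#–E–G# is not: scale degree 4 in E minor carries Am (iv). In E major the chord on that degree is Amaj7, so here it functions as IVmaj7, borrowed from the parallel major.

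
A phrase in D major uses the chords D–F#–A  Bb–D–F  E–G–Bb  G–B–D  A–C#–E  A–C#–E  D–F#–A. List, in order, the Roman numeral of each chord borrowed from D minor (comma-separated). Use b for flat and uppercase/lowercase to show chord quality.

In D major the diatonic chords are D, Em, F#m, G, A, Bm, C#dim. Of the given chords, D–F#–A = D, G–B–D = G and A–C#–E = A are diatonic. Bb–D–F is not: scale degree 6 in D major carries Bm (vi). In D minor the chord on that degree is Bb, so here it functions as bVI, borrowed from the parallel minor. E–G–Bb doesn't fit — on degree 2 D major would have Em (ii). Edim is the degree-2 chord of D minor, so it is the borrowed ii°.

bVI, ii°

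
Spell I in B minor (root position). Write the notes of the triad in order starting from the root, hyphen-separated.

B-D#-F#

The root, B, is scale degree 1 — the same note in B minor and B major; only the chord quality changes. Stacking thirds in B major on B gives B–D#–F#.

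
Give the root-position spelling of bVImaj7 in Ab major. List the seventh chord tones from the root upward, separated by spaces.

The root of bVImaj7 is the lowered 6th degree: F becomes Fb. In Ab minor the chord on Fb is Fb–Ab–Cb–Eb.

Fb Ab Cb Eb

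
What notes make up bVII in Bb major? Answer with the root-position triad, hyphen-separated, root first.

Ab-C-Eb

The root of bVII is the lowered 7th degree: A becomes Ab. In Bb minor the chord on Ab is Ab–C–Eb.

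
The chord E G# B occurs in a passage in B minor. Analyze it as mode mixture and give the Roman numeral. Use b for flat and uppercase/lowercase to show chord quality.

The root E is the diatonic 4th degree of B minor; the borrowing shows in the chord quality. Diatonically B minor has Em (iv) on that degree; E–G#–B is instead the major chord native to B major, so it takes the label IV.

IV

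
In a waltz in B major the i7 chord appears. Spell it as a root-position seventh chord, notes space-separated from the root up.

B D F# A

i7 is built on scale degree 1, which is B in both B major and its parallel. Building the minor-seventh chord from the parallel minor on B: B–D–F#–A.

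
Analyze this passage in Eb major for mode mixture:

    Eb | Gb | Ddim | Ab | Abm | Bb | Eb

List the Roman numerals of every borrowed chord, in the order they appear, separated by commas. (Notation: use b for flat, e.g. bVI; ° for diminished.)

bIII, iv

In Eb major the diatonic chords are Eb, Fm, Gm, Ab, Bb, Cm, Ddim. Eb, Ddim, Ab and Bb all belong to that set. But Gb (Gb–Bb–Db) is foreign: the diatonic iii on degree 3 is Gm, whereas Gb comes from Eb minor. It is labeled bIII. Abm (Ab–Cb–Eb) is not: scale degree 4 in Eb major carries Ab (IV). In Eb minor the chord on that degree is Abm, so here it functions as iv, borrowed from the parallel minor.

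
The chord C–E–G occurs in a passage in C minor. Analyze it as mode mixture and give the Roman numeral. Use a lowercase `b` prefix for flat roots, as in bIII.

C is scale degree 1 in C minor. The diatonic chord on degree 1 would be Cm (i), but C–E–G is the major chord from C major. As a borrowed chord it is labeled I.

I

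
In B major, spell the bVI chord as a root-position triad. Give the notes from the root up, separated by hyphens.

Scale degree 6 in B major is G#. bVI uses the lowered form, G, taken from B minor. Stacking thirds in B minor on G gives G–B–D.

G-B-D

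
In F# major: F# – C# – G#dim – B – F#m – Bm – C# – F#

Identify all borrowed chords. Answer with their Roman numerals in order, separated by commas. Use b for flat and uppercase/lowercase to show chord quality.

ii°, i, iv

In F# major the diatonic chords are F#, G#m, A#m, B, C#, D#m, E#dim. Of the given chords, F#, C# and B are diatonic. G#dim (G#–B–D) doesn't fit — on degree 2 F# major would have G#m (ii). G#dim is the degree-2 chord of F# minor, so it is the borrowed ii°. But F#m (F#–A–C#) is foreign: the diatonic I on degree 1 is F#, whereas F#m comes from F# minor. It is labeled i. But Bm (B–D–F#) is foreign: the diatonic IV on degree 4 is B, whereas Bm comes from F# minor. It is labeled iv.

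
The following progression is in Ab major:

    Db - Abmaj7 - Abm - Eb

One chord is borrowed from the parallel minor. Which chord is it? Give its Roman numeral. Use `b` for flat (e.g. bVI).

The diatonic triads in Ab major are Ab, Bbm, Cm, Db, Eb, Fm, Gdim. Db, Abmaj7 and Eb are all diatonic. But Abm (Ab–Cb–Eb) is foreign: the diatonic I on degree 1 is Ab, whereas Abm comes from Ab minor. It is labeled i.

i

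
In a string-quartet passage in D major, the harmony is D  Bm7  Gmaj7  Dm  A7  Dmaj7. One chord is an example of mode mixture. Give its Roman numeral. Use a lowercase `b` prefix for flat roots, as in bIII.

D major has the diatonic set D, Em, F#m, G, A, Bm, C#dim. D, Bm7, Gmaj7, A7 and Dmaj7 all belong to that set. Dm (D–F–A) doesn't fit — on degree 1 D major would have D (I). Dm is the degree-1 chord of D minor, so it is the borrowed i.

i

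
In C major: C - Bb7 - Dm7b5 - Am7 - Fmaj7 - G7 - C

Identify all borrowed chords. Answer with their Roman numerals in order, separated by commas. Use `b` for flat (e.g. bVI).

bVII7, iiø7

The diatonic triads in C major are C, Dm, Em, F, G, Am, Bdim. C, Am7, Fmaj7 and G7 all belong to that set. Bb7 (Bb–D–F–Ab) is not: scale degree 7 in C major carries Bdim (vii°). In C minor the chord on that degree is Bb7, so here it functions as bVII7, borrowed from the parallel minor. Dm7b5 (D–F–Ab–C) doesn't fit — on degree 2 C major would have Dm (ii). Dm7b5 is the degree-2 chord of C minor, so it is the borrowed iiø7.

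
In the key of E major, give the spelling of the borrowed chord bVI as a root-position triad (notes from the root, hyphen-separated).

Scale degree 6 in E major is C#. bVI uses the lowered form, C, taken from E minor. Stacking thirds in E minor on C gives C–E–G.

C-E-G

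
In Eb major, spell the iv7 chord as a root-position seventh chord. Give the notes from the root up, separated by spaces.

Ab Cb Eb Gb

iv7 is built on scale degree 4, which is Ab in both Eb major and its parallel. Building the minor-seventh chord from the parallel minor on Ab: Ab–Cb–Eb–Gb.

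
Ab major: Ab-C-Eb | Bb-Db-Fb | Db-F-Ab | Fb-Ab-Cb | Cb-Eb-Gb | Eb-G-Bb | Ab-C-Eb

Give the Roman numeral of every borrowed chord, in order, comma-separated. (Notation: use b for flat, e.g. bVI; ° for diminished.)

In Ab major the diatonic chords are Ab, Bbm, Cm, Db, Eb, Fm, Gdim. Ab–C–Eb = Ab, Db–F–Ab = Db and Eb–G–Bb = Eb all belong to that set. But Bb–Db–Fb is foreign: the diatonic ii on degree 2 is Bbm, whereas Bbdim comes from Ab minor. It is labeled ii°. Fb–Ab–Cb is not: scale degree 6 in Ab major carries Fm (vi). In Ab minor the chord on that degree is Fb, so here it functions as bVI, borrowed from the parallel minor. Cb–Eb–Gb is not: scale degree 3 in Ab major carries Cm (iii). In Ab minor the chord on that degree is Cb, so here it functions as bIII, borrowed from the parallel minor.

ii°, bVI, bIII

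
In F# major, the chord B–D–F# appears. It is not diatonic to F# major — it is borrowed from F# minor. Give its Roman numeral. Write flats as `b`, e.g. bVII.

iv

The root B is the diatonic 4th degree of F# major; the borrowing shows in the chord quality. The diatonic chord on degree 4 would be B (IV), but B–D–F# is the minor chord from F# minor. As a borrowed chord it is labeled iv.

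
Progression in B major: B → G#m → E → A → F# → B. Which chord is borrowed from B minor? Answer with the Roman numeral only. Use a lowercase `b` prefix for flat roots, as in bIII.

bVII

B major has the diatonic set B, C#m, D#m, E, F#, G#m, A#dim. B, G#m, E and F# are all diatonic. A (A–C#–E) doesn't fit — on degree 7 B major would have A#dim (vii°). A is the degree-7 chord of B minor, so it is the borrowed bVII.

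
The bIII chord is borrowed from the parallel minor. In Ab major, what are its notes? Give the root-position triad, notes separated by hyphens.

Cb-Eb-Gb

The root of bIII is the lowered 3rd degree: C becomes Cb. In Ab minor the chord on Cb is Cb–Eb–Gb.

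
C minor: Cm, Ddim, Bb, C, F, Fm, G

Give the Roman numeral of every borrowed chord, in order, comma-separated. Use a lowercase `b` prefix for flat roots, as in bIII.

I, IV

In C minor (with V from harmonic minor) the diatonic chords are Cm, Ddim, Eb, Fm, G, Ab, Bb. Of the given chords, Cm, Ddim, Bb, Fm and G are diatonic. C (C–E–G) doesn't fit — on degree 1 C minor would have Cm (i). C is the degree-1 chord of C major, so it is the borrowed I. F (F–A–C) is not: scale degree 4 in C minor carries Fm (iv). In C major the chord on that degree is F, so here it functions as IV, borrowed from the parallel major.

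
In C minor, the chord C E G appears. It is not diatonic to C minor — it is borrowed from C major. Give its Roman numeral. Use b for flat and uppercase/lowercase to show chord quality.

The root C is the diatonic 1st degree of C minor; the borrowing shows in the chord quality. The diatonic chord on degree 1 would be Cm (i), but C–E–G is the major chord from C major. As a borrowed chord it is labeled I.

I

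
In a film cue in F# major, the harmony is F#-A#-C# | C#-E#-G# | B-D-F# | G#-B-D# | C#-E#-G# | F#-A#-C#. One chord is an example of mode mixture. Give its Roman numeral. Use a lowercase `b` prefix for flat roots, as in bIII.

iv

The diatonic triads in F# major are F#, G#m, A#m, B, C#, D#m, E#dim. F#–A#–C# = F#, C#–E#–G# = C# and G#–B–D# = G#m all belong to that set. B–D–F# is not: scale degree 4 in F# major carries B (IV). In F# minor the chord on that degree is Bm, so here it functions as iv, borrowed from the parallel minor.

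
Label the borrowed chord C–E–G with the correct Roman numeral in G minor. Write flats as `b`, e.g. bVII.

The root C is the diatonic 4th degree of G minor; the borrowing shows in the chord quality. The diatonic chord on degree 4 would be Cm (iv), but C–E–G is the major chord from G major. As a borrowed chord it is labeled IV.

IV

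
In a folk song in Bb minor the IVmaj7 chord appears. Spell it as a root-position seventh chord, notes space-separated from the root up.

The root, Eb, is scale degree 4 — the same note in Bb minor and Bb major; only the chord quality changes. Stacking thirds in Bb major on Eb gives Eb–G–Bb–D.

Eb G Bb D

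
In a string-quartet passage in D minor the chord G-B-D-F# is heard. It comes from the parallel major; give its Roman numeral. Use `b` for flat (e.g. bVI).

IVmaj7

G is scale degree 4 in D minor. G–B–D–F# is a major-seventh chord — the form found in D major, not the diatonic iv (Gm). Borrowed into D minor it is written IVmaj7.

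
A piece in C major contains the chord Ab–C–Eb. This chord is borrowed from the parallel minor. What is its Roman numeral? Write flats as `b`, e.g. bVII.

The root Ab is the lowered 6th scale degree — diatonically C major has A there. The diatonic chord on degree 6 would be Am (vi), but Ab–C–Eb is the major chord from C minor. As a borrowed chord it is labeled bVI.

bVI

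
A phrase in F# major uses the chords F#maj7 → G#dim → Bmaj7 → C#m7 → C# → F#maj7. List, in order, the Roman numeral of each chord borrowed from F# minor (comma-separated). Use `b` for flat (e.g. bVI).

In F# major the diatonic chords are F#, G#m, A#m, B, C#, D#m, E#dim. Of the given chords, F#maj7, Bmaj7 and C# are diatonic. G#dim (G#–B–D) is not: scale degree 2 in F# major carries G#m (ii). In F# minor the chord on that degree is G#dim, so here it functions as ii°, borrowed from the parallel minor. But C#m7 (C#–E–G#–B) is foreign: the diatonic V on degree 5 is C#, whereas C#m7 comes from F# minor. It is labeled v7.

ii°, v7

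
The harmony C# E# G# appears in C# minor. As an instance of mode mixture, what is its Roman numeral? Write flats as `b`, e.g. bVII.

C# is scale degree 1 in C# minor. The diatonic chord on degree 1 would be C#m (i), but C#–E#–G# is the major chord from C# major. As a borrowed chord it is labeled I.

I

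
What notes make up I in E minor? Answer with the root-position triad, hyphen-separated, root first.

E-G#-B

I is built on scale degree 1, which is E in both E minor and its parallel. In E major the chord on E is E–G#–B.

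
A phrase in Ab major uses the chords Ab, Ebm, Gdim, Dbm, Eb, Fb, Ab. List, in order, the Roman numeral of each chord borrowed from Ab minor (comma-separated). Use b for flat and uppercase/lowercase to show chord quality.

v, iv, bVI

Ab major has the diatonic set Ab, Bbm, Cm, Db, Eb, Fm, Gdim. Of the given chords, Ab, Gdim and Eb are diatonic. Ebm (Eb–Gb–Bb) doesn't fit — on degree 5 Ab major would have Eb (V). Ebm is the degree-5 chord of Ab minor, so it is the borrowed v. Dbm (Db–Fb–Ab) is not: scale degree 4 in Ab major carries Db (IV). In Ab minor the chord on that degree is Dbm, so here it functions as iv, borrowed from the parallel minor. Fb (Fb–Ab–Cb) doesn't fit — on degree 6 Ab major would have Fm (vi). Fb is the degree-6 chord of Ab minor, so it is the borrowed bVI.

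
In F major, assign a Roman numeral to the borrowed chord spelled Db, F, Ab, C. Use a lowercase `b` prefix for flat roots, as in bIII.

The root Db is the lowered 6th scale degree — diatonically F major has D there. The diatonic chord on degree 6 would be Dm (vi), but Db–F–Ab–C is the major-seventh chord from F minor. As a borrowed chord it is labeled bVImaj7.

bVImaj7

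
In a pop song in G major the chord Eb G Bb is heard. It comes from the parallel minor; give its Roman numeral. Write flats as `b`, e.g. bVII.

The root Eb is the lowered 6th scale degree — diatonically G major has E there. Eb–G–Bb is a major chord — the form found in G minor, not the diatonic vi (Em). Borrowed into G major it is written bVI.

bVI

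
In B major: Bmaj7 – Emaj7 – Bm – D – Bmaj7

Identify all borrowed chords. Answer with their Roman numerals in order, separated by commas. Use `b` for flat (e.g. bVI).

i, bIII

In B major the diatonic chords are B, C#m, D#m, E, F#, G#m, A#dim. Bmaj7 and Emaj7 are both diatonic. Bm (B–D–F#) doesn't fit — on degree 1 B major would have B (I). Bm is the degree-1 chord of B minor, so it is the borrowed i. But D (D–F#–A) is foreign: the diatonic iii on degree 3 is D#m, whereas D comes from B minor. It is labeled bIII.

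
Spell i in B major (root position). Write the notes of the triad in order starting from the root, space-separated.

The root, B, is scale degree 1 — the same note in B major and B minor; only the chord quality changes. In B minor the chord on B is B–D–F#.

B D F#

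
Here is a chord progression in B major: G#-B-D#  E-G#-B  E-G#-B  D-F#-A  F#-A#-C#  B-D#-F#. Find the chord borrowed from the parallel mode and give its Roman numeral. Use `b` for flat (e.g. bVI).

B major has the diatonic set B, C#m, D#m, E, F#, G#m, A#dim. G#–B–D# = G#m, E–G#–B = E, F#–A#–C# = F# and B–D#–F# = B all belong to that set. D–F#–A doesn't fit — on degree 3 B major would have D#m (iii). D is the degree-3 chord of B minor, so it is the borrowed bIII.

bIII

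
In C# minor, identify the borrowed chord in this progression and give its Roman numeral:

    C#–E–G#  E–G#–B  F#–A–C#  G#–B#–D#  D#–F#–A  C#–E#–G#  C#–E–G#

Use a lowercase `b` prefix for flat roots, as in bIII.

The diatonic triads in C# minor (with V from harmonic minor) are C#m, D#dim, E, F#m, G#, A, B. C#–E–G# = C#m, E–G#–B = E, F#–A–C# = F#m, G#–B#–D# = G# and D#–F#–A = D#dim all belong to that set. C#–E#–G# doesn't fit — on degree 1 C# minor would have C#m (i). C# is the degree-1 chord of C# major, so it is the borrowed I.

I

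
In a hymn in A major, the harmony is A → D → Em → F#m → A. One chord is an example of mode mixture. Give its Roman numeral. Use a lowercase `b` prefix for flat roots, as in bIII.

In A major the diatonic chords are A, Bm, C#m, D, E, F#m, G#dim. Of the given chords, A, D and F#m are diatonic. But Em (E–G–B) is foreign: the diatonic V on degree 5 is E, whereas Em comes from A minor. It is labeled v.

v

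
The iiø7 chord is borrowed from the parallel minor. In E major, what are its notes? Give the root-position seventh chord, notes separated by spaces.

iiø7 is built on scale degree 2, which is F# in both E major and its parallel. Stacking thirds in E minor on F# gives F#–A–C–E.

F# A C E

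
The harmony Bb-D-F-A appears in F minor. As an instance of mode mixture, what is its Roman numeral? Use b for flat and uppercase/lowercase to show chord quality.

IVmaj7

The root Bb is the diatonic 4th degree of F minor; the borrowing shows in the chord quality. Bb–D–F–A is a major-seventh chord — the form found in F major, not the diatonic iv (Bbm). Borrowed into F minor it is written IVmaj7.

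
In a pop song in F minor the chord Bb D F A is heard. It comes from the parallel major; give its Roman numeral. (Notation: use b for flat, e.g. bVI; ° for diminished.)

IVmaj7

The root Bb is the diatonic 4th degree of F minor; the borrowing shows in the chord quality. Diatonically F minor has Bbm (iv) on that degree; Bb–D–F–A is instead the major-seventh chord native to F major, so it takes the label IVmaj7.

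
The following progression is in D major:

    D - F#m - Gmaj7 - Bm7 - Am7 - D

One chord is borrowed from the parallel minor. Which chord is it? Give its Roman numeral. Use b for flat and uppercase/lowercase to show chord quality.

v7

In D major the diatonic chords are D, Em, F#m, G, A, Bm, C#dim. D, F#m, Gmaj7 and Bm7 all belong to that set. Am7 (A–C–E–G) is not: scale degree 5 in D major carries A (V). In D minor the chord on that degree is Am7, so here it functions as v7, borrowed from the parallel minor.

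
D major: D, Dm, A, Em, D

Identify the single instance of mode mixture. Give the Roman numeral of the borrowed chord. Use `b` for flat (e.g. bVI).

i

The diatonic triads in D major are D, Em, F#m, G, A, Bm, C#dim. D, A and Em are all diatonic. Dm (D–F–A) doesn't fit — on degree 1 D major would have D (I). Dm is the degree-1 chord of D minor, so it is the borrowed i.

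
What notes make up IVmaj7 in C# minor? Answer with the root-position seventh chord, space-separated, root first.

The root, F#, is scale degree 4 — the same note in C# minor and C# major; only the chord quality changes. Building the major-seventh chord from the parallel major on F#: F#–A#–C#–E#.

F# A# C# E#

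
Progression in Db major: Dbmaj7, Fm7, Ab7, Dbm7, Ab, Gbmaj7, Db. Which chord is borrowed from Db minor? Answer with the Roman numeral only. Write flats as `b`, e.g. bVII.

i7

In Db major the diatonic chords are Db, Ebm, Fm, Gb, Ab, Bbm, Cdim. Of the given chords, Dbmaj7, Fm7, Ab7, Ab, Gbmaj7 and Db are diatonic. But Dbm7 (Db–Fb–Ab–Cb) is foreign: the diatonic I on degree 1 is Db, whereas Dbm7 comes from Db minor. It is labeled i7.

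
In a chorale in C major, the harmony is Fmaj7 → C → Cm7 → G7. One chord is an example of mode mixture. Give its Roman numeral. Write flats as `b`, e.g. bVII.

C major has the diatonic set C, Dm, Em, F, G, Am, Bdim. Fmaj7, C and G7 all belong to that set. Cm7 (C–Eb–G–Bb) doesn't fit — on degree 1 C major would have C (I). Cm7 is the degree-1 chord of C minor, so it is the borrowed i7.

i7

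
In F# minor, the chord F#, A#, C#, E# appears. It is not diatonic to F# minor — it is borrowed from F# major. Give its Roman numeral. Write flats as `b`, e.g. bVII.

Imaj7

F# is scale degree 1 in F# minor. The diatonic chord on degree 1 would be F#m (i), but F#–A#–C#–E# is the major-seventh chord from F# major. As a borrowed chord it is labeled Imaj7.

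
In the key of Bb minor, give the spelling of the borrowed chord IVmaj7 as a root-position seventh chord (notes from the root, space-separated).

Eb G Bb D

IVmaj7 is built on scale degree 4, which is Eb in both Bb minor and its parallel. Building the major-seventh chord from the parallel major on Eb: Eb–G–Bb–D.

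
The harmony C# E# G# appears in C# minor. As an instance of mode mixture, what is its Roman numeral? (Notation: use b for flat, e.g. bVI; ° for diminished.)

I

C# is scale degree 1 in C# minor. Diatonically C# minor has C#m (i) on that degree; C#–E#–G# is instead the major chord native to C# major, so it takes the label I.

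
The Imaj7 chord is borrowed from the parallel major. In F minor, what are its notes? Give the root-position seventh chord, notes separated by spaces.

The root, F, is scale degree 1 — the same note in F minor and F major; only the chord quality changes. Building the major-seventh chord from the parallel major on F: F–A–C–E.

F A C E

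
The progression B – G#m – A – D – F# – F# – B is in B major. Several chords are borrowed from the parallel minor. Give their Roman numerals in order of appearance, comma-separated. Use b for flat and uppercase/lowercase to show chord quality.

In B major the diatonic chords are B, C#m, D#m, E, F#, G#m, A#dim. B, G#m and F# all belong to that set. But A (A–C#–E) is foreign: the diatonic vii° on degree 7 is A#dim, whereas A comes from B minor. It is labeled bVII. D (D–F#–A) doesn't fit — on degree 3 B major would have D#m (iii). D is the degree-3 chord of B minor, so it is the borrowed bIII.

bVII, bIII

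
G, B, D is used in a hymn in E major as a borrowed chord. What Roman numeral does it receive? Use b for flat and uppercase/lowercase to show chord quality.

bIII

The root G is the lowered 3rd scale degree — diatonically E major has G# there. Diatonically E major has G#m (iii) on that degree; G–B–D is instead the major chord native to E minor, so it takes the label bIII.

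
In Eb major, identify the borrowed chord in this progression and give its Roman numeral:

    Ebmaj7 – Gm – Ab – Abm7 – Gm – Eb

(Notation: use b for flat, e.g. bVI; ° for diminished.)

iv7

The diatonic triads in Eb major are Eb, Fm, Gm, Ab, Bb, Cm, Ddim. Ebmaj7, Gm, Ab and Eb all belong to that set. Abm7 (Ab–Cb–Eb–Gb) is not: scale degree 4 in Eb major carries Ab (IV). In Eb minor the chord on that degree is Abm7, so here it functions as iv7, borrowed from the parallel minor.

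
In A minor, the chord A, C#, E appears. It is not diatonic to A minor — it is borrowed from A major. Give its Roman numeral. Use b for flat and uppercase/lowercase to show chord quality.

I

A is scale degree 1 in A minor. A–C#–E is a major chord — the form found in A major, not the diatonic i (Am). Borrowed into A minor it is written I.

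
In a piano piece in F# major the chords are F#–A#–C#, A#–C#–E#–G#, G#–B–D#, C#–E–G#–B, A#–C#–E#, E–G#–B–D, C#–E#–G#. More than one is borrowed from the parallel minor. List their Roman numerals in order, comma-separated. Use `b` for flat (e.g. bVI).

In F# major the diatonic chords are F#, G#m, A#m, B, C#, D#m, E#dim. F#–A#–C# = F#, A#–C#–E#–G# = A#m7, G#–B–D# = G#m, A#–C#–E# = A#m and C#–E#–G# = C# all belong to that set. C#–E–G#–B doesn't fit — on degree 5 F# major would have C# (V). C#m7 is the degree-5 chord of F# minor, so it is the borrowed v7. But E–G#–B–D is foreign: the diatonic vii° on degree 7 is E#dim, whereas E7 comes from F# minor. It is labeled bVII7.

v7, bVII7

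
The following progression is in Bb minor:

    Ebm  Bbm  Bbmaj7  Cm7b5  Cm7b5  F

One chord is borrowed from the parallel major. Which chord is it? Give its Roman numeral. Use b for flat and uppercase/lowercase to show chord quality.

Imaj7

Bb minor has the diatonic set Bbm, Cdim, Db, Ebm, F, Gb, Ab (with V from harmonic minor). Of the given chords, Ebm, Bbm, Cm7b5 and F are diatonic. Bbmaj7 (Bb–D–F–A) is not: scale degree 1 in Bb minor carries Bbm (i). In Bb major the chord on that degree is Bbmaj7, so here it functions as Imaj7, borrowed from the parallel major.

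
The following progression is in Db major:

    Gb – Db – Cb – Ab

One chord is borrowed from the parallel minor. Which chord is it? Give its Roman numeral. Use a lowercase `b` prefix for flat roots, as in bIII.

Db major has the diatonic set Db, Ebm, Fm, Gb, Ab, Bbm, Cdim. Of the given chords, Gb, Db and Ab are diatonic. Cb (Cb–Eb–Gb) doesn't fit — on degree 7 Db major would have Cdim (vii°). Cb is the degree-7 chord of Db minor, so it is the borrowed bVII.

bVII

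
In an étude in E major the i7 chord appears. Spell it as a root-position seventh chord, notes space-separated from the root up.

i7 is built on scale degree 1, which is E in both E major and its parallel. Building the minor-seventh chord from the parallel minor on E: E–G–B–D.

E G B D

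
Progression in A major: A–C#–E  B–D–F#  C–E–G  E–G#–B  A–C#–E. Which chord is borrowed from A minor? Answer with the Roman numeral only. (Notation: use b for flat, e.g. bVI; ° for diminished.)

A major has the diatonic set A, Bm, C#m, D, E, F#m, G#dim. A–C#–E = A, B–D–F# = Bm and E–G#–B = E all belong to that set. C–E–G doesn't fit — on degree 3 A major would have C#m (iii). C is the degree-3 chord of A minor, so it is the borrowed bIII.

bIII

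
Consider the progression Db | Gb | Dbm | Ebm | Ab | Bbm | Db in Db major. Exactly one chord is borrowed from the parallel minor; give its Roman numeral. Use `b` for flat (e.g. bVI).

i

Db major has the diatonic set Db, Ebm, Fm, Gb, Ab, Bbm, Cdim. Of the given chords, Db, Gb, Ebm, Ab and Bbm are diatonic. Dbm (Db–Fb–Ab) is not: scale degree 1 in Db major carries Db (I). In Db minor the chord on that degree is Dbm, so here it functions as i, borrowed from the parallel minor.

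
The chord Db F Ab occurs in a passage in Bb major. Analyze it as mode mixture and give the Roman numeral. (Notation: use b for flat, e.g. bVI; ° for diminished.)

bIII

The root Db is the lowered 3rd scale degree — diatonically Bb major has D there. Diatonically Bb major has Dm (iii) on that degree; Db–F–Ab is instead the major chord native to Bb minor, so it takes the label bIII.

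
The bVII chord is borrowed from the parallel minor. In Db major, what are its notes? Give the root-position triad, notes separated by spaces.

bVII is built on the lowered scale degree 7. In Db major degree 7 is C; lowered it becomes Cb. Stacking thirds in Db minor on Cb gives Cb–Eb–Gb.

Cb Eb Gb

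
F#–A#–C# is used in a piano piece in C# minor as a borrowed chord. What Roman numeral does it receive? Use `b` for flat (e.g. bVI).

F# is scale degree 4 in C# minor. Diatonically C# minor has F#m (iv) on that degree; F#–A#–C# is instead the major chord native to C# major, so it takes the label IV.

IV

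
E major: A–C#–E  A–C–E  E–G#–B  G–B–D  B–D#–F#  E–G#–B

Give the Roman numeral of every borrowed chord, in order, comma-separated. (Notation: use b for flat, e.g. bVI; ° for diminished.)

In E major the diatonic chords are E, F#m, G#m, A, B, C#m, D#dim. A–C#–E = A, E–G#–B = E and B–D#–F# = B all belong to that set. A–C–E doesn't fit — on degree 4 E major would have A (IV). Am is the degree-4 chord of E minor, so it is the borrowed iv. G–B–D doesn't fit — on degree 3 E major would have G#m (iii). G is the degree-3 chord of E minor, so it is the borrowed bIII.

iv, bIII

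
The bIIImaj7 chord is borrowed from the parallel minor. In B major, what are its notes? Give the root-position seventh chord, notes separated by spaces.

The root of bIIImaj7 is the lowered 3rd degree: D# becomes D. In B minor the chord on D is D–F#–A–C#.

D F# A C#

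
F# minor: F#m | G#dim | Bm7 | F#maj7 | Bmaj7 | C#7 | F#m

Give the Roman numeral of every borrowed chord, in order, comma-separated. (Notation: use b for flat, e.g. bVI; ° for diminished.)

In F# minor (with V from harmonic minor) the diatonic chords are F#m, G#dim, A, Bm, C#, D, E. F#m, G#dim, Bm7 and C#7 are all diatonic. F#maj7 (F#–A#–C#–E#) doesn't fit — on degree 1 F# minor would have F#m (i). F#maj7 is the degree-1 chord of F# major, so it is the borrowed Imaj7. Bmaj7 (B–D#–F#–A#) doesn't fit — on degree 4 F# minor would have Bm (iv). Bmaj7 is the degree-4 chord of F# major, so it is the borrowed IVmaj7.

Imaj7, IVmaj7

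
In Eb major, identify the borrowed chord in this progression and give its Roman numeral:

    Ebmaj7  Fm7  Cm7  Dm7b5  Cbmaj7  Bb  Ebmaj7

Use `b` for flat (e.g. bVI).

bVImaj7

The diatonic triads in Eb major are Eb, Fm, Gm, Ab, Bb, Cm, Ddim. Ebmaj7, Fm7, Cm7, Dm7b5 and Bb are all diatonic. Cbmaj7 (Cb–Eb–Gb–Bb) is not: scale degree 6 in Eb major carries Cm (vi). In Eb minor the chord on that degree is Cbmaj7, so here it functions as bVImaj7, borrowed from the parallel minor.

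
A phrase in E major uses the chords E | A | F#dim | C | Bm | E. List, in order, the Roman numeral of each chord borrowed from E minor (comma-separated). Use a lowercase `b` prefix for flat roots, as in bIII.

In E major the diatonic chords are E, F#m, G#m, A, B, C#m, D#dim. Of the given chords, E and A are diatonic. F#dim (F#–A–C) is not: scale degree 2 in E major carries F#m (ii). In E minor the chord on that degree is F#dim, so here it functions as ii°, borrowed from the parallel minor. C (C–E–G) doesn't fit — on degree 6 E major would have C#m (vi). C is the degree-6 chord of E minor, so it is the borrowed bVI. Bm (B–D–F#) is not: scale degree 5 in E major carries B (V). In E minor the chord on that degree is Bm, so here it functions as v, borrowed from the parallel minor.

ii°, bVI, v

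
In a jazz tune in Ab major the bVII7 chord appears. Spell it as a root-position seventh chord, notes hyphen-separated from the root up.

Gb-Bb-Db-Fb

Scale degree 7 in Ab major is G. bVII7 uses the lowered form, Gb, taken from Ab minor. Building the dominant-seventh chord from the parallel minor on Gb: Gb–Bb–Db–Fb.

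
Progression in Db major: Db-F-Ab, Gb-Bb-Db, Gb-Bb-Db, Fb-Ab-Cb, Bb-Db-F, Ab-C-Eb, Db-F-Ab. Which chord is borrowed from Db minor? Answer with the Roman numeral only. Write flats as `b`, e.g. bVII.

bIII

The diatonic triads in Db major are Db, Ebm, Fm, Gb, Ab, Bbm, Cdim. Db–F–Ab = Db, Gb–Bb–Db = Gb, Bb–Db–F = Bbm and Ab–C–Eb = Ab are all diatonic. Fb–Ab–Cb doesn't fit — on degree 3 Db major would have Fm (iii). Fb is the degree-3 chord of Db minor, so it is the borrowed bIII.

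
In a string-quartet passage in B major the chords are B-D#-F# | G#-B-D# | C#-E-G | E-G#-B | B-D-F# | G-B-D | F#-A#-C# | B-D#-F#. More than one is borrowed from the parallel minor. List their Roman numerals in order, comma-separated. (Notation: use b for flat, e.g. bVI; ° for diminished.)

The diatonic triads in B major are B, C#m, D#m, E, F#, G#m, A#dim. B–D#–F# = B, G#–B–D# = G#m, E–G#–B = E and F#–A#–C# = F# all belong to that set. C#–E–G is not: scale degree 2 in B major carries C#m (ii). In B minor the chord on that degree is C#dim, so here it functions as ii°, borrowed from the parallel minor. But B–D–F# is foreign: the diatonic I on degree 1 is B, whereas Bm comes from B minor. It is labeled i. G–B–D doesn't fit — on degree 6 B major would have G#m (vi). G is the degree-6 chord of B minor, so it is the borrowed bVI.

ii°, i, bVI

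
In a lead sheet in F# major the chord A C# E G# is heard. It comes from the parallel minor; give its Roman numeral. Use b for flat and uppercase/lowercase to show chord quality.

bIIImaj7

The root A is the lowered 3rd scale degree — diatonically F# major has A# there. A–C#–E–G# is a major-seventh chord — the form found in F# minor, not the diatonic iii (A#m). Borrowed into F# major it is written bIIImaj7.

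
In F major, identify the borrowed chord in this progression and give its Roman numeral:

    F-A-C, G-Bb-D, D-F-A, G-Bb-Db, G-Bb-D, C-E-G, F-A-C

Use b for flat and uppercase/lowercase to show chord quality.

ii°

In F major the diatonic chords are F, Gm, Am, Bb, C, Dm, Edim. F–A–C = F, G–Bb–D = Gm, D–F–A = Dm and C–E–G = C all belong to that set. But G–Bb–Db is foreign: the diatonic ii on degree 2 is Gm, whereas Gdim comes from F minor. It is labeled ii°.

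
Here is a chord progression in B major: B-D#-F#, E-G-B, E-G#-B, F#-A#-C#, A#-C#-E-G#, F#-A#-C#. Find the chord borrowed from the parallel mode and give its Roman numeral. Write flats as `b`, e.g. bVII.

B major has the diatonic set B, C#m, D#m, E, F#, G#m, A#dim. B–D#–F# = B, E–G#–B = E, F#–A#–C# = F# and A#–C#–E–G# = A#m7b5 are all diatonic. E–G–B doesn't fit — on degree 4 B major would have E (IV). Em is the degree-4 chord of B minor, so it is the borrowed iv.

iv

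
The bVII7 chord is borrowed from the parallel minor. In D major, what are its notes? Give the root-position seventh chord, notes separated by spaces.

C E G Bb

The root of bVII7 is the lowered 7th degree: C# becomes C. Building the dominant-seventh chord from the parallel minor on C: C–E–G–Bb.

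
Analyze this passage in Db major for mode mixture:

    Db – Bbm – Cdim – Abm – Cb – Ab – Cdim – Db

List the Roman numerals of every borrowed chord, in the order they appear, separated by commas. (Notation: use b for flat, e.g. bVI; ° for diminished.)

v, bVII

The diatonic triads in Db major are Db, Ebm, Fm, Gb, Ab, Bbm, Cdim. Db, Bbm, Cdim and Ab all belong to that set. But Abm (Ab–Cb–Eb) is foreign: the diatonic V on degree 5 is Ab, whereas Abm comes from Db minor. It is labeled v. Cb (Cb–Eb–Gb) doesn't fit — on degree 7 Db major would have Cdim (vii°). Cb is the degree-7 chord of Db minor, so it is the borrowed bVII.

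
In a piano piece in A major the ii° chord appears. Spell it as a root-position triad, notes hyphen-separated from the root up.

B-D-F

The root, B, is scale degree 2 — the same note in A major and A minor; only the chord quality changes. Stacking thirds in A minor on B gives B–D–F.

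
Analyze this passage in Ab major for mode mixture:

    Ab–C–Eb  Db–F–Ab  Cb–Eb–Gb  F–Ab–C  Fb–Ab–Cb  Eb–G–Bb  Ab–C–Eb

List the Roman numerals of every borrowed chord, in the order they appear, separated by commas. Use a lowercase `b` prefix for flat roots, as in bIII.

Ab major has the diatonic set Ab, Bbm, Cm, Db, Eb, Fm, Gdim. Of the given chords, Ab–C–Eb = Ab, Db–F–Ab = Db, F–Ab–C = Fm and Eb–G–Bb = Eb are diatonic. Cb–Eb–Gb doesn't fit — on degree 3 Ab major would have Cm (iii). Cb is the degree-3 chord of Ab minor, so it is the borrowed bIII. But Fb–Ab–Cb is foreign: the diatonic vi on degree 6 is Fm, whereas Fb comes from Ab minor. It is labeled bVI.

bIII, bVI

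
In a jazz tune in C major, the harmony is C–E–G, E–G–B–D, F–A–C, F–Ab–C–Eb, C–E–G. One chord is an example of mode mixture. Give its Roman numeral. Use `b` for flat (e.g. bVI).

In C major the diatonic chords are C, Dm, Em, F, G, Am, Bdim. C–E–G = C, E–G–B–D = Em7 and F–A–C = F are all diatonic. But F–Ab–C–Eb is foreign: the diatonic IV on degree 4 is F, whereas Fm7 comes from C minor. It is labeled iv7.

iv7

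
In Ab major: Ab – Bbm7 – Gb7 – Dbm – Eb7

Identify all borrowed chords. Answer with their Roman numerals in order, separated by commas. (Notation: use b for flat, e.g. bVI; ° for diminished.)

bVII7, iv

Ab major has the diatonic set Ab, Bbm, Cm, Db, Eb, Fm, Gdim. Ab, Bbm7 and Eb7 all belong to that set. Gb7 (Gb–Bb–Db–Fb) is not: scale degree 7 in Ab major carries Gdim (vii°). In Ab minor the chord on that degree is Gb7, so here it functions as bVII7, borrowed from the parallel minor. Dbm (Db–Fb–Ab) is not: scale degree 4 in Ab major carries Db (IV). In Ab minor the chord on that degree is Dbm, so here it functions as iv, borrowed from the parallel minor.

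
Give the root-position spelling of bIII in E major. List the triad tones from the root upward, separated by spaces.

bIII is built on the lowered scale degree 3. In E major degree 3 is G#; lowered it becomes G. In E minor the chord on G is G–B–D.

G B D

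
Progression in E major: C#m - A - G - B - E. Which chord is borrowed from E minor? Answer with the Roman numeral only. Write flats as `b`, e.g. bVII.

bIII

The diatonic triads in E major are E, F#m, G#m, A, B, C#m, D#dim. C#m, A, B and E all belong to that set. G (G–B–D) doesn't fit — on degree 3 E major would have G#m (iii). G is the degree-3 chord of E minor, so it is the borrowed bIII.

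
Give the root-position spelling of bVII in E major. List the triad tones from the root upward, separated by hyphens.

The root of bVII is the lowered 7th degree: D# becomes D. Stacking thirds in E minor on D gives D–F#–A.

D-F#-A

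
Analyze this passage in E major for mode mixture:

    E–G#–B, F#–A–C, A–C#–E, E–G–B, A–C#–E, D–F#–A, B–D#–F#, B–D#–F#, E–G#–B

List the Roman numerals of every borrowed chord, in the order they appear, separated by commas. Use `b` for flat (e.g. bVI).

E major has the diatonic set E, F#m, G#m, A, B, C#m, D#dim. E–G#–B = E, A–C#–E = A and B–D#–F# = B are all diatonic. F#–A–C is not: scale degree 2 in E major carries F#m (ii). In E minor the chord on that degree is F#dim, so here it functions as ii°, borrowed from the parallel minor. E–G–B doesn't fit — on degree 1 E major would have E (I). Em is the degree-1 chord of E minor, so it is the borrowed i. D–F#–A doesn't fit — on degree 7 E major would have D#dim (vii°). D is the degree-7 chord of E minor, so it is the borrowed bVII.

ii°, i, bVII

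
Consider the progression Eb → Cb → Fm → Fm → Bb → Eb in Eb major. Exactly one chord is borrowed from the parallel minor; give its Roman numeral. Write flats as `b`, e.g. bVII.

In Eb major the diatonic chords are Eb, Fm, Gm, Ab, Bb, Cm, Ddim. Of the given chords, Eb, Fm and Bb are diatonic. Cb (Cb–Eb–Gb) is not: scale degree 6 in Eb major carries Cm (vi). In Eb minor the chord on that degree is Cb, so here it functions as bVI, borrowed from the parallel minor.

bVI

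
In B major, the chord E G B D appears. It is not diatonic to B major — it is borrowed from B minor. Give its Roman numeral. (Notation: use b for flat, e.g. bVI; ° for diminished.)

iv7

The root E is the diatonic 4th degree of B major; the borrowing shows in the chord quality. E–G–B–D is a minor-seventh chord — the form found in B minor, not the diatonic IV (E). Borrowed into B major it is written iv7.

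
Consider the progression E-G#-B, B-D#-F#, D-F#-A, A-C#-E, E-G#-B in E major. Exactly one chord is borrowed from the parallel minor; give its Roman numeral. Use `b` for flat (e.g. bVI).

bVII

E major has the diatonic set E, F#m, G#m, A, B, C#m, D#dim. E–G#–B = E, B–D#–F# = B and A–C#–E = A are all diatonic. D–F#–A is not: scale degree 7 in E major carries D#dim (vii°). In E minor the chord on that degree is D, so here it functions as bVII, borrowed from the parallel minor.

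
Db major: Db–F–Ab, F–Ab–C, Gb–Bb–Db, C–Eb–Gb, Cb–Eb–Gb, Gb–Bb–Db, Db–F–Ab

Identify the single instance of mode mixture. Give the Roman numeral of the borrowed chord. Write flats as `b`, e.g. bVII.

bVII

In Db major the diatonic chords are Db, Ebm, Fm, Gb, Ab, Bbm, Cdim. Db–F–Ab = Db, F–Ab–C = Fm, Gb–Bb–Db = Gb and C–Eb–Gb = Cdim all belong to that set. Cb–Eb–Gb is not: scale degree 7 in Db major carries Cdim (vii°). In Db minor the chord on that degree is Cb, so here it functions as bVII, borrowed from the parallel minor.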